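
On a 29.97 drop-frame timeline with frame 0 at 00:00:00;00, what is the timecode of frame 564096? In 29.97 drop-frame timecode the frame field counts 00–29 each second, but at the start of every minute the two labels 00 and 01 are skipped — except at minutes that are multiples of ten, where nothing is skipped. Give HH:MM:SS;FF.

Each 10-minute DF block holds 10 × 60 × 30 − 9 × 2 = 17982 frames. 564096 ÷ 17982 → 31 full blocks, remainder 6654.
Within the partial block the first minute is 1800 frames and each further minute 1798, so 3 further minute boundaries passed. Total skipped labels = 18 × 31 + 2 × 3 = 564.
Non-drop label index = 564096 + 564 = 564660; at 30 labels/s that is 05:13:42:00, i.e. DF 05:13:42;00.

05:13:42;00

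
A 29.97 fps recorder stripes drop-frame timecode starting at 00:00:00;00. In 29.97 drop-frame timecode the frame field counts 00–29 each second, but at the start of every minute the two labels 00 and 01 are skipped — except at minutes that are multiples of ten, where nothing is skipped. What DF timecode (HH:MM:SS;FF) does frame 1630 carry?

Each 10-minute DF block holds 10 × 60 × 30 − 9 × 2 = 17982 frames. 1630 ÷ 17982 → 0 full blocks, remainder 1630.
Within the partial block the first minute is 1800 frames and each further minute 1798, so 0 further minute boundaries passed. Total skipped labels = 18 × 0 + 2 × 0 = 0.
Non-drop label index = 1630 + 0 = 1630; at 30 labels/s that is 00:00:54:10, i.e. DF 00:00:54;10.

00:00:54;10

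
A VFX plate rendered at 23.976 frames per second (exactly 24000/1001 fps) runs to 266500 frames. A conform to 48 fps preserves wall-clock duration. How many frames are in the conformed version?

Target frames = source frames × (target rate / source rate) = 266500 × (48)/(24000/1001) = 266500 × 1001/500 = 533533.

533533 frames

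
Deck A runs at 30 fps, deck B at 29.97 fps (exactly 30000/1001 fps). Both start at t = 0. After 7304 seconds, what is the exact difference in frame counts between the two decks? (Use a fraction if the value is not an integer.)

19920/91 frames

A emits 30 × 7304 = 219120 frames; B emits 30000/1001 × 7304 = 19920000/91.
Difference = 19920/91 frames (≈ 218.9011); B is behind A.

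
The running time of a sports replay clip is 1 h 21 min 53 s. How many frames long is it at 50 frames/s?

1 h 21 min 53 s = 4913 s.
Frames = 4913 × 50 = 245650.

245650 frames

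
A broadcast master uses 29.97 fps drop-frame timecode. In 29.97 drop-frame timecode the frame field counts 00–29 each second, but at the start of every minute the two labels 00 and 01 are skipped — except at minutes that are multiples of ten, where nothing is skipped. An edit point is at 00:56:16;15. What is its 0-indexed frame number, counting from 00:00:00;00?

101193

As if non-drop at 30 labels/s: (0 × 3600 + 56 × 60 + 16) × 30 + 15 = 101295.
Minute boundaries passed: 56; those not divisible by 10: 56 − 5 = 51; dropped labels = 2 × 51 = 102.
Actual frame index = 101295 − 102 = 101193.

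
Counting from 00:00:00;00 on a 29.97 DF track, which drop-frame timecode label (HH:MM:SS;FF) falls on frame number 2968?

Ten DF minutes hold 17982 frames, so frame 2968 lies in block 0 (frames 0–17981) with 2968 frames into that block.
The block's first minute is 1800 frames and the rest 1798 each; 2968 frames reaches minute 1, so 0 × 18 + 1 × 2 = 2 labels have been skipped so far.
Adding those back, label number 2968 + 2 = 2970 at 30 labels/s is 99 s + 0 f = 0 h 1 min 39 s frame 0, i.e. 00:01:39;00.

00:01:39;00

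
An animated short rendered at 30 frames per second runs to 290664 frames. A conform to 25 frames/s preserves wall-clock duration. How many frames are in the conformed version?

Target frames = source frames × (target rate / source rate) = 290664 × (25)/(30) = 290664 × 5/6 = 242220.

242220 frames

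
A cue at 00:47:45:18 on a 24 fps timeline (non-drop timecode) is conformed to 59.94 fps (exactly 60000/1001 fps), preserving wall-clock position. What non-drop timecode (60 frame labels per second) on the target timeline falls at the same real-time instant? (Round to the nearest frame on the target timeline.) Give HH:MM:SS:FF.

00:47:42:53

Source frame index: (0×3600 + 47×60 + 45) × 24 + 18 = 68778.
Real time: 68778 / (24) = 11463/4 s.
Target frame: (11463/4) × (60000/1001) = 171945000/1001 ≈ 171773.227 → 171773.
At 60 labels/s: frame 171773 → 00:47:42:53.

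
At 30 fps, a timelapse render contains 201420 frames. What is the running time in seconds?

6714 seconds

Running time = 201420 / (30) = 6714 s.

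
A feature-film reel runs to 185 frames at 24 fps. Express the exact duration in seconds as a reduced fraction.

Running time = 185 ÷ (24) = 185 × 1/24 = 185/24 s.

185/24 seconds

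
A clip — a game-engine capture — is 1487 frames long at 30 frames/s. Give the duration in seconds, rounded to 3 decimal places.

49.567 seconds

Running time = 1487 × 1/30 = 1487/30 s ≈ 49.567 s.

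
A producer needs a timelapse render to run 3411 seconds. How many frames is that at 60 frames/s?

204660 frames

Frames = 3411 × 60 = 204660.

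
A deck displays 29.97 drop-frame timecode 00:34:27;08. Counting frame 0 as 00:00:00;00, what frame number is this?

Complete 10-minute blocks: 3, each 17982 frames → 53946.
Remaining 4 whole minutes in the current block: 1800 + 3 × 1798 = 7194 frames.
Within the current minute: 27 × 30 + 8 − 2 = 816 (labels ;00/;01 skipped at this minute). Total = 53946 + 7194 + 816 = 61956.

61956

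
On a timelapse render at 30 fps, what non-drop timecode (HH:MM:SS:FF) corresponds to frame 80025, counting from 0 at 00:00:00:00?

80025 ÷ 30 = 2667 full seconds, remainder 15 frames.
2667 s = 0 h 44 min 27 s.
Timecode: 00:44:27:15.

00:44:27:15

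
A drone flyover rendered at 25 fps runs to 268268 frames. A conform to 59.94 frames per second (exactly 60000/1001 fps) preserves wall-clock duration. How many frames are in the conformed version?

643200 frames

Target frames = source frames × (target rate / source rate) = 268268 × (60000/1001)/(25) = 268268 × 2400/1001 = 643200.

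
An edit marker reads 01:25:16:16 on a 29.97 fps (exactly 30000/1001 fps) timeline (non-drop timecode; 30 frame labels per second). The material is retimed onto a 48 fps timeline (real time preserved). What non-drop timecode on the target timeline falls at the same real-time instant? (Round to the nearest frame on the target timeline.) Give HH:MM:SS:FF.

Source frame index: (1×3600 + 25×60 + 16) × 30 + 16 = 153496.
Real time: 153496 / (30000/1001) = 19206187/3750 s.
Target frame: (19206187/3750) × (48) = 153649496/625 ≈ 245839.194 → 245839.
At 48 labels/s: frame 245839 → 01:25:21:31.

01:25:21:31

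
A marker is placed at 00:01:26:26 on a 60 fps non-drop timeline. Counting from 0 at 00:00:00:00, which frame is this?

5186

Total seconds to the label: (0 × 3600 + 1 × 60 + 26) = 86.
Frame index = 86 × 60 + 26 = 5186.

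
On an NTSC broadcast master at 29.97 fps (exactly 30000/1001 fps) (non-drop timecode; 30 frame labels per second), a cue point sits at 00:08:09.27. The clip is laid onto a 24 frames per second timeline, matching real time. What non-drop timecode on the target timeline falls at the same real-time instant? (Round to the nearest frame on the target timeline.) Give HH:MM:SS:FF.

Source frame index: (0×3600 + 8×60 + 9) × 30 + 27 = 14697.
Real time: 14697 / (30000/1001) = 4903899/10000 s.
Target frame: (4903899/10000) × (24) = 14711697/1250 ≈ 11769.358 → 11769.
At 24 labels/s: frame 11769 → 00:08:10:09.

00:08:10:09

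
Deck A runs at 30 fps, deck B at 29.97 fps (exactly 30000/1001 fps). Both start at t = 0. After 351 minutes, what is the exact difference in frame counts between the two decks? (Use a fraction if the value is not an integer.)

351 min = 21060 s.
A emits 30 × 21060 = 631800 frames; B emits 30000/1001 × 21060 = 48600000/77.
Difference = 48600/77 frames (≈ 631.1688); B is behind A.

48600/77 frames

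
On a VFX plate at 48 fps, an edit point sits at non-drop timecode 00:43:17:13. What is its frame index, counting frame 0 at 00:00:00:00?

frame 124669

Total seconds to the label: (0 × 3600 + 43 × 60 + 17) = 2597.
Frame index = 2597 × 48 + 13 = 124669.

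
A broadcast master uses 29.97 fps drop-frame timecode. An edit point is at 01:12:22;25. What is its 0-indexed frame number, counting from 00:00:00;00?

Complete 10-minute blocks: 7, each 17982 frames → 125874.
Remaining 2 whole minutes in the current block: 1800 + 1 × 1798 = 3598 frames.
Within the current minute: 22 × 30 + 25 − 2 = 683 (labels ;00/;01 skipped at this minute). Total = 125874 + 3598 + 683 = 130155.

130155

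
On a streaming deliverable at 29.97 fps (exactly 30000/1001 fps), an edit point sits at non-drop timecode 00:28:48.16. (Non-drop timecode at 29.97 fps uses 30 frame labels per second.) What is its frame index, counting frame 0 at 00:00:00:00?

Total seconds to the label: (0 × 3600 + 28 × 60 + 48) = 1728.
Frame index = 1728 × 30 + 16 = 51856.

frame 51856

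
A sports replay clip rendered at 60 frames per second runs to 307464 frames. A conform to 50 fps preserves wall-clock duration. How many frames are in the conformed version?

256220 frames

Target frames = source frames × (target rate / source rate) = 307464 × (50)/(60) = 307464 × 5/6 = 256220.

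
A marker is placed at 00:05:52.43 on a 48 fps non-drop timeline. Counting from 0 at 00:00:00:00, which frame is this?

Total seconds to the label: (0 × 3600 + 5 × 60 + 52) = 352.
Frame index = 352 × 48 + 43 = 16939.

16939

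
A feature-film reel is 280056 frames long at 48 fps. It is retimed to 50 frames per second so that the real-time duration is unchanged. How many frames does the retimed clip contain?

Target frames = source frames × (target rate / source rate) = 280056 × (50)/(48) = 280056 × 25/24 = 291725.

291725 frames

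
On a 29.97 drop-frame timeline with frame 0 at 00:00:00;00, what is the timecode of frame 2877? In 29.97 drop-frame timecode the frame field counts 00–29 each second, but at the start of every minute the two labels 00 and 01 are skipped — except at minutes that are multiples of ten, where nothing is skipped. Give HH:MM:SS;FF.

Ten DF minutes hold 17982 frames, so frame 2877 lies in block 0 (frames 0–17981) with 2877 frames into that block.
The block's first minute is 1800 frames and the rest 1798 each; 2877 frames reaches minute 1, so 0 × 18 + 1 × 2 = 2 labels have been skipped so far.
Adding those back, label number 2877 + 2 = 2879 at 30 labels/s is 95 s + 29 f = 0 h 1 min 35 s frame 29, i.e. 00:01:35;29.

00:01:35;29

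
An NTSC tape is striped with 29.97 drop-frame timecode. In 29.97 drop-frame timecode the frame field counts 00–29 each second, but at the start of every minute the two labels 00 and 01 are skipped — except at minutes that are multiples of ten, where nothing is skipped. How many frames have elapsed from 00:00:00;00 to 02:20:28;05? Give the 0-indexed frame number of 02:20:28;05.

252593

Complete 10-minute blocks: 14, each 17982 frames → 251748.
Remaining 0 whole minutes in the current block: 0 frames.
Within the current minute: 28 × 30 + 5 = 845. Total = 251748 + 0 + 845 = 252593.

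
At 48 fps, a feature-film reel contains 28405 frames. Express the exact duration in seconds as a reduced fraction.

Running time = 28405 ÷ (48) = 28405 × 1/48 = 28405/48 s.

28405/48 seconds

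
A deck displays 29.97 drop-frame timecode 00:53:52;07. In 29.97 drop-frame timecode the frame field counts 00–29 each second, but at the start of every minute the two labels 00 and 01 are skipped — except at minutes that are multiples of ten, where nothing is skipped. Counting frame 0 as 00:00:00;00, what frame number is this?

Complete 10-minute blocks: 5, each 17982 frames → 89910.
Remaining 3 whole minutes in the current block: 1800 + 2 × 1798 = 5396 frames.
Within the current minute: 52 × 30 + 7 − 2 = 1565 (labels ;00/;01 skipped at this minute). Total = 89910 + 5396 + 1565 = 96871.

96871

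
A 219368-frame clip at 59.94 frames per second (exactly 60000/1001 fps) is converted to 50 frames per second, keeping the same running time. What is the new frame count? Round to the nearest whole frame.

182989 frames

Frames at target rate = 219368 × (50) / (60000/1001) = 27448421/150 ≈ 182989.473.
Nearest whole frame: 182989.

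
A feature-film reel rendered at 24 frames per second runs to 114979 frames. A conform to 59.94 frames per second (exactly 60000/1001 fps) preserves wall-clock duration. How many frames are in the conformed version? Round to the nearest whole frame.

Frames at target rate = 114979 × (60000/1001) / (24) = 287447500/1001 ≈ 287160.340.
Nearest whole frame: 287160.

287160 frames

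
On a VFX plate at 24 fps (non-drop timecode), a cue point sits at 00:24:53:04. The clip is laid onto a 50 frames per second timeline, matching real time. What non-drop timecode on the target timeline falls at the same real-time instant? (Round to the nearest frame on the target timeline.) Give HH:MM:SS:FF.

Source frame index: (0×3600 + 24×60 + 53) × 24 + 4 = 35836.
Real time: 35836 / (24) = 8959/6 s.
Target frame: (8959/6) × (50) = 223975/3 ≈ 74658.333 → 74658.
At 50 labels/s: frame 74658 → 00:24:53:08.

00:24:53:08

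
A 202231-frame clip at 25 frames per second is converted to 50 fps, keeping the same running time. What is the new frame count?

Target frames = source frames × (target rate / source rate) = 202231 × (50)/(25) = 202231 × 2 = 404462.

404462 frames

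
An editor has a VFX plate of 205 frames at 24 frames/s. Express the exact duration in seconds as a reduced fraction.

205/24 seconds

Running time = 205 ÷ (24) = 205 × 1/24 = 205/24 s.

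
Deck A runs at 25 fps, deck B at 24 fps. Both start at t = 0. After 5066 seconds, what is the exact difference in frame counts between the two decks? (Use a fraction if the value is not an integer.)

A emits 25 × 5066 = 126650 frames; B emits 24 × 5066 = 121584.
Difference = 5066 frames; B is behind A.

5066 frames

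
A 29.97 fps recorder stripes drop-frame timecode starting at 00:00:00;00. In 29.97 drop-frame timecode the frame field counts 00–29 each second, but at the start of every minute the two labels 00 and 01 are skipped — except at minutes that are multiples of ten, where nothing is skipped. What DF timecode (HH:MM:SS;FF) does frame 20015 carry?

00:11:07;25

Each 10-minute DF block holds 10 × 60 × 30 − 9 × 2 = 17982 frames. 20015 ÷ 17982 → 1 full block, remainder 2033.
Within the partial block the first minute is 1800 frames and each further minute 1798, so 1 further minute boundary passed. Total skipped labels = 18 × 1 + 2 × 1 = 20.
Non-drop label index = 20015 + 20 = 20035; at 30 labels/s that is 00:11:07:25, i.e. DF 00:11:07;25.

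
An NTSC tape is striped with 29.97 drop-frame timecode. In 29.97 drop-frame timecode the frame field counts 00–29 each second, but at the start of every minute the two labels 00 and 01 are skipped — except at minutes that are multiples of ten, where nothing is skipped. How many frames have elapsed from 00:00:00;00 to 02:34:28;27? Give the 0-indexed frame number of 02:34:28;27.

As if non-drop at 30 labels/s: (2 × 3600 + 34 × 60 + 28) × 30 + 27 = 278067.
Minute boundaries passed: 154; those not divisible by 10: 154 − 15 = 139; dropped labels = 2 × 139 = 278.
Actual frame index = 278067 − 278 = 277789.

277789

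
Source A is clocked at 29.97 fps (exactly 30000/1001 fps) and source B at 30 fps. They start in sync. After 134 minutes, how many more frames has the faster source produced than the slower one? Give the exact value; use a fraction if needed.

134 min = 8040 s.
A emits 30000/1001 × 8040 = 241200000/1001 frames; B emits 30 × 8040 = 241200.
Difference = 241200/1001 frames (≈ 240.9590); B is ahead of A.

241200/1001 frames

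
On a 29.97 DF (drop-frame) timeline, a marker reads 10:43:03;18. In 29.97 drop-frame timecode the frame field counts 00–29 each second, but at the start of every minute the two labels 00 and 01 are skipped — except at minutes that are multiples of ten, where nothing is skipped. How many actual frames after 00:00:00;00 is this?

1156350

Complete 10-minute blocks: 64, each 17982 frames → 1150848.
Remaining 3 whole minutes in the current block: 1800 + 2 × 1798 = 5396 frames.
Within the current minute: 3 × 30 + 18 − 2 = 106 (labels ;00/;01 skipped at this minute). Total = 1150848 + 5396 + 106 = 1156350.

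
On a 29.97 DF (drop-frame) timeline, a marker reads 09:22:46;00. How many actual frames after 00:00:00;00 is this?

1011968

As if non-drop at 30 labels/s: (9 × 3600 + 22 × 60 + 46) × 30 + 0 = 1012980.
Minute boundaries passed: 562; those not divisible by 10: 562 − 56 = 506; dropped labels = 2 × 506 = 1012.
Actual frame index = 1012980 − 1012 = 1011968.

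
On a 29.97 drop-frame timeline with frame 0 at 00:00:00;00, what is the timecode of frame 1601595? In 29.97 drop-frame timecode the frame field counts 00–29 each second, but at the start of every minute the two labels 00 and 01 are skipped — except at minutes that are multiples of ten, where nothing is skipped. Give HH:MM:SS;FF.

14:50:39;27

Each 10-minute DF block holds 10 × 60 × 30 − 9 × 2 = 17982 frames. 1601595 ÷ 17982 → 89 full blocks, remainder 1197.
Within the partial block the first minute is 1800 frames and each further minute 1798, so 0 further minute boundaries passed. Total skipped labels = 18 × 89 + 2 × 0 = 1602.
Non-drop label index = 1601595 + 1602 = 1603197; at 30 labels/s that is 14:50:39:27, i.e. DF 14:50:39;27.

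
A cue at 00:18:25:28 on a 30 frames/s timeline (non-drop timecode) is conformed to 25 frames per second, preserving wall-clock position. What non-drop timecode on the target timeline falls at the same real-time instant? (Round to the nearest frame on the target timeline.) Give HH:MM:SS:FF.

Source frame index: (0×3600 + 18×60 + 25) × 30 + 28 = 33178.
Real time: 33178 / (30) = 16589/15 s.
Target frame: (16589/15) × (25) = 82945/3 ≈ 27648.333 → 27648.
At 25 labels/s: frame 27648 → 00:18:25:23.

00:18:25:23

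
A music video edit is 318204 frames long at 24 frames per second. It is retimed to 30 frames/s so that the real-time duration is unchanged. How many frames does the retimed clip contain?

Target frames = source frames × (target rate / source rate) = 318204 × (30)/(24) = 318204 × 5/4 = 397755.

397755 frames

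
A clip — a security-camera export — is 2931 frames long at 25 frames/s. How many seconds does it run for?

117.24 seconds

Running time = 2931 / (25) = 117.24 s.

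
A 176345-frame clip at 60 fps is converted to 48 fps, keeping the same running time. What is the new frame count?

Target frames = source frames × (target rate / source rate) = 176345 × (48)/(60) = 176345 × 4/5 = 141076.

141076 frames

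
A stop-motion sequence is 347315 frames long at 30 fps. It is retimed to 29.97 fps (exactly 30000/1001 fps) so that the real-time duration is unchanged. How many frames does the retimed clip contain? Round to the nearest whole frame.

346968 frames

Frames at target rate = 347315 × (30000/1001) / (30) = 347315000/1001 ≈ 346968.032.
Nearest whole frame: 346968.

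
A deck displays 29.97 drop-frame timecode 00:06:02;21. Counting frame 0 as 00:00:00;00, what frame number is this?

Complete 10-minute blocks: 0, each 17982 frames → 0.
Remaining 6 whole minutes in the current block: 1800 + 5 × 1798 = 10790 frames.
Within the current minute: 2 × 30 + 21 − 2 = 79 (labels ;00/;01 skipped at this minute). Total = 0 + 10790 + 79 = 10869.

10869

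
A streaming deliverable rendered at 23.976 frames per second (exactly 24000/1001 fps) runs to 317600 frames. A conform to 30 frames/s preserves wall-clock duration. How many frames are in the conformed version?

Target frames = source frames × (target rate / source rate) = 317600 × (30)/(24000/1001) = 317600 × 1001/800 = 397397.

397397 frames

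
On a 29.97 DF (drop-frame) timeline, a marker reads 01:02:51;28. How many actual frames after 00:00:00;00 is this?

113046

As if non-drop at 30 labels/s: (1 × 3600 + 2 × 60 + 51) × 30 + 28 = 113158.
Minute boundaries passed: 62; those not divisible by 10: 62 − 6 = 56; dropped labels = 2 × 56 = 112.
Actual frame index = 113158 − 112 = 113046.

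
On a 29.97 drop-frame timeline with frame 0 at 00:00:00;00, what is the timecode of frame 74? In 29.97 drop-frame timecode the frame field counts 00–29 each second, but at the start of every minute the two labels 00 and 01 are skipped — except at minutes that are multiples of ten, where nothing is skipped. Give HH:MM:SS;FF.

Ten DF minutes hold 17982 frames, so frame 74 lies in block 0 (frames 0–17981) with 74 frames into that block.
The block's first minute is 1800 frames and the rest 1798 each; 74 frames reaches minute 0, so 0 × 18 + 0 × 2 = 0 labels have been skipped so far.
Adding those back, label number 74 + 0 = 74 at 30 labels/s is 2 s + 14 f = 0 h 0 min 2 s frame 14, i.e. 00:00:02;14.

00:00:02;14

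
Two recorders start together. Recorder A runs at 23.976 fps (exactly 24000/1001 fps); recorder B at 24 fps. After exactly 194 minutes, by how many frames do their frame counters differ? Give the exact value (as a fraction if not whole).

279360/1001 frames

194 min = 11640 s.
A emits 24000/1001 × 11640 = 279360000/1001 frames; B emits 24 × 11640 = 279360.
Difference = 279360/1001 frames (≈ 279.0809); B is ahead of A.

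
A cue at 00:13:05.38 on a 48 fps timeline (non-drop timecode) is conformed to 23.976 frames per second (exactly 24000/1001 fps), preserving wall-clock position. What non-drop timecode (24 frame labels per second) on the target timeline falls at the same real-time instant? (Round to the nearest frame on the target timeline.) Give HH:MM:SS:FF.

Source frame index: (0×3600 + 13×60 + 5) × 48 + 38 = 37718.
Real time: 37718 / (48) = 18859/24 s.
Target frame: (18859/24) × (24000/1001) = 18859000/1001 ≈ 18840.160 → 18840.
At 24 labels/s: frame 18840 → 00:13:05:00.

00:13:05:00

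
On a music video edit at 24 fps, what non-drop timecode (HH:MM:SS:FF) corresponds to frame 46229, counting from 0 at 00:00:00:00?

00:32:06:05

46229 ÷ 24 = 1926 full seconds, remainder 5 frames.
1926 s = 0 h 32 min 6 s.
Timecode: 00:32:06:05.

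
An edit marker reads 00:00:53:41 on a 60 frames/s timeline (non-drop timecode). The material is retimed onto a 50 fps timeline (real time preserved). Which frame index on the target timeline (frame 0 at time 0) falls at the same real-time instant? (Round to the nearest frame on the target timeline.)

frame 2684

Source frame index: (0×3600 + 0×60 + 53) × 60 + 41 = 3221.
Real time: 3221 / (60) = 3221/60 s.
Target frame: (3221/60) × (50) = 16105/6 ≈ 2684.167 → 2684.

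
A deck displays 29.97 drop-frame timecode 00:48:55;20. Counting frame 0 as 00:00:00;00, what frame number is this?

As if non-drop at 30 labels/s: (0 × 3600 + 48 × 60 + 55) × 30 + 20 = 88070.
Minute boundaries passed: 48; those not divisible by 10: 48 − 4 = 44; dropped labels = 2 × 44 = 88.
Actual frame index = 88070 − 88 = 87982.

87982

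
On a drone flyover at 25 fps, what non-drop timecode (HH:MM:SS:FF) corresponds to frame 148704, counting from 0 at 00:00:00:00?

148704 ÷ 25 = 5948 full seconds, remainder 4 frames.
5948 s = 1 h 39 min 8 s.
Timecode: 01:39:08:04.

01:39:08:04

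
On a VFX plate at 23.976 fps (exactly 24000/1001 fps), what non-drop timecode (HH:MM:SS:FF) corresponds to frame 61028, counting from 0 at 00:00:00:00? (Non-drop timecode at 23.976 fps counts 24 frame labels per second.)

61028 ÷ 24 = 2542 full seconds, remainder 20 frames.
2542 s = 0 h 42 min 22 s.
Timecode: 00:42:22:20.

00:42:22:20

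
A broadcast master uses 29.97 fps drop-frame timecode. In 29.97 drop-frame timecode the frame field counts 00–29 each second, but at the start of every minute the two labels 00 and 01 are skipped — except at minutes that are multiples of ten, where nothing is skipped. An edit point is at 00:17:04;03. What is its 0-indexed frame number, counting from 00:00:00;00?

30691

Complete 10-minute blocks: 1, each 17982 frames → 17982.
Remaining 7 whole minutes in the current block: 1800 + 6 × 1798 = 12588 frames.
Within the current minute: 4 × 30 + 3 − 2 = 121 (labels ;00/;01 skipped at this minute). Total = 17982 + 12588 + 121 = 30691.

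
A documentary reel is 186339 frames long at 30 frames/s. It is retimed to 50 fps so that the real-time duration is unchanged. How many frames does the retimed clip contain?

Target frames = source frames × (target rate / source rate) = 186339 × (50)/(30) = 186339 × 5/3 = 310565.

310565 frames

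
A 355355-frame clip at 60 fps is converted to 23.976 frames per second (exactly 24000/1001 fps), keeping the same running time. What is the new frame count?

Target frames = source frames × (target rate / source rate) = 355355 × (24000/1001)/(60) = 355355 × 400/1001 = 142000.

142000 frames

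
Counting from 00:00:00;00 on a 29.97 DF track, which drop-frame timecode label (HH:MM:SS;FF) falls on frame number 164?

Ten DF minutes hold 17982 frames, so frame 164 lies in block 0 (frames 0–17981) with 164 frames into that block.
The block's first minute is 1800 frames and the rest 1798 each; 164 frames reaches minute 0, so 0 × 18 + 0 × 2 = 0 labels have been skipped so far.
Adding those back, label number 164 + 0 = 164 at 30 labels/s is 5 s + 14 f = 0 h 0 min 5 s frame 14, i.e. 00:00:05;14.

00:00:05;14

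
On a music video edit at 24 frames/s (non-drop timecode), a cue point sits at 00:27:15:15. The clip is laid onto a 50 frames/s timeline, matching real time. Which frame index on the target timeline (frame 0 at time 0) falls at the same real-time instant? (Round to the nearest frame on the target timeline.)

Source frame index: (0×3600 + 27×60 + 15) × 24 + 15 = 39255.
Real time: 39255 / (24) = 13085/8 s.
Target frame: (13085/8) × (50) = 327125/4 ≈ 81781.250 → 81781.

frame 81781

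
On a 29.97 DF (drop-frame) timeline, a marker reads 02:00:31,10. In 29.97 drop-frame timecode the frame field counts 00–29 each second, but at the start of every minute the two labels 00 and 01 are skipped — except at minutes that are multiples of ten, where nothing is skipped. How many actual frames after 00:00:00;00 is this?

216724

As if non-drop at 30 labels/s: (2 × 3600 + 0 × 60 + 31) × 30 + 10 = 216940.
Minute boundaries passed: 120; those not divisible by 10: 120 − 12 = 108; dropped labels = 2 × 108 = 216.
Actual frame index = 216940 − 216 = 216724.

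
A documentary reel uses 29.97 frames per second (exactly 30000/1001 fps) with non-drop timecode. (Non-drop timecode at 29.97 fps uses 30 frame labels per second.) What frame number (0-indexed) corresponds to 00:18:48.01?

Total seconds to the label: (0 × 3600 + 18 × 60 + 48) = 1128.
Frame index = 1128 × 30 + 1 = 33841.

33841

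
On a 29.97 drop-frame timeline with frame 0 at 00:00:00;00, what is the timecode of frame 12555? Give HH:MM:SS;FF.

Each 10-minute DF block holds 10 × 60 × 30 − 9 × 2 = 17982 frames. 12555 ÷ 17982 → 0 full blocks, remainder 12555.
Within the partial block the first minute is 1800 frames and each further minute 1798, so 6 further minute boundaries passed. Total skipped labels = 18 × 0 + 2 × 6 = 12.
Non-drop label index = 12555 + 12 = 12567; at 30 labels/s that is 00:06:58:27, i.e. DF 00:06:58;27.

00:06:58;27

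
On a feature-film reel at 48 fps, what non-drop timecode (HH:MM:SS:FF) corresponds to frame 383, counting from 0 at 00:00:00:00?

383 ÷ 48 = 7 full seconds, remainder 47 frames.
7 s = 0 h 0 min 7 s.
Timecode: 00:00:07:47.

00:00:07:47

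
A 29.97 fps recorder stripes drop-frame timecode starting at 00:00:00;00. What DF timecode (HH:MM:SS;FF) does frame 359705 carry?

03:20:02;05

Ten DF minutes hold 17982 frames, so frame 359705 lies in block 20 (frames 359640–377621) with 65 frames into that block.
The block's first minute is 1800 frames and the rest 1798 each; 65 frames reaches minute 0, so 20 × 18 + 0 × 2 = 360 labels have been skipped so far.
Adding those back, label number 359705 + 360 = 360065 at 30 labels/s is 12002 s + 5 f = 3 h 20 min 2 s frame 5, i.e. 03:20:02;05.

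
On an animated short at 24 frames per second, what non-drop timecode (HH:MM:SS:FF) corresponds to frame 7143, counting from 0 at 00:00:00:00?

7143 ÷ 24 = 297 full seconds, remainder 15 frames.
297 s = 0 h 4 min 57 s.
Timecode: 00:04:57:15.

00:04:57:15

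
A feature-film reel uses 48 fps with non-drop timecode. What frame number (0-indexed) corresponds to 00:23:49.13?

Total seconds to the label: (0 × 3600 + 23 × 60 + 49) = 1429.
Frame index = 1429 × 48 + 13 = 68605.

68605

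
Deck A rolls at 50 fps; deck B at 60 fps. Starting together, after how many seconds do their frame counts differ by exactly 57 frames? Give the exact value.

5.7 seconds

The gap grows by |60 − 50| = 10 frames per second.
Time for a 57-frame gap: 57 ÷ (10) = 5.7 s.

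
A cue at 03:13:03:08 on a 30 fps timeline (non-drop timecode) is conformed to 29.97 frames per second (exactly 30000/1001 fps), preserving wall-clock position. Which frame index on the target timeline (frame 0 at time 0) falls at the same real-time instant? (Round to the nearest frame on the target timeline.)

Source frame index: (3×3600 + 13×60 + 3) × 30 + 8 = 347498.
Real time: 347498 / (30) = 173749/15 s.
Target frame: (173749/15) × (30000/1001) = 347498000/1001 ≈ 347150.849 → 347151.

frame 347151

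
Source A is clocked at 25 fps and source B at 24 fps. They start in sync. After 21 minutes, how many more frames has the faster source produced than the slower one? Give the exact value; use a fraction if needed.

21 min = 1260 s.
A emits 25 × 1260 = 31500 frames; B emits 24 × 1260 = 30240.
Difference = 1260 frames; B is behind A.

1260 frames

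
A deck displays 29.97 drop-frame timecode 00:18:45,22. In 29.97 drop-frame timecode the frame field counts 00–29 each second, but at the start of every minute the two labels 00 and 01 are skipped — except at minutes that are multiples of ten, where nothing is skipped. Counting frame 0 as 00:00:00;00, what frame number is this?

33738

As if non-drop at 30 labels/s: (0 × 3600 + 18 × 60 + 45) × 30 + 22 = 33772.
Minute boundaries passed: 18; those not divisible by 10: 18 − 1 = 17; dropped labels = 2 × 17 = 34.
Actual frame index = 33772 − 34 = 33738.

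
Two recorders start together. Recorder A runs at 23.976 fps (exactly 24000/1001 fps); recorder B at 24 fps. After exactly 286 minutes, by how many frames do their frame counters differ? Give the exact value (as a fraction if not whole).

2880/7 frames

286 min = 17160 s.
A emits 24000/1001 × 17160 = 2880000/7 frames; B emits 24 × 17160 = 411840.
Difference = 2880/7 frames (≈ 411.4286); B is ahead of A.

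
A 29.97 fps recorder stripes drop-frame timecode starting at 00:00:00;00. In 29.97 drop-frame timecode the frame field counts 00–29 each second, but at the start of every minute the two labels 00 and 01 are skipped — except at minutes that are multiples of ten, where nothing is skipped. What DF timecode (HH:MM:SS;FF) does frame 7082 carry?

Each 10-minute DF block holds 10 × 60 × 30 − 9 × 2 = 17982 frames. 7082 ÷ 17982 → 0 full blocks, remainder 7082.
Within the partial block the first minute is 1800 frames and each further minute 1798, so 3 further minute boundaries passed. Total skipped labels = 18 × 0 + 2 × 3 = 6.
Non-drop label index = 7082 + 6 = 7088; at 30 labels/s that is 00:03:56:08, i.e. DF 00:03:56;08.

00:03:56;08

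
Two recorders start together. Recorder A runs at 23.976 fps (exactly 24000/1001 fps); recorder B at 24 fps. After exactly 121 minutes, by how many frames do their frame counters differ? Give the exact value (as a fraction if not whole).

121 min = 7260 s.
A emits 24000/1001 × 7260 = 15840000/91 frames; B emits 24 × 7260 = 174240.
Difference = 15840/91 frames (≈ 174.0659); B is ahead of A.

15840/91 frames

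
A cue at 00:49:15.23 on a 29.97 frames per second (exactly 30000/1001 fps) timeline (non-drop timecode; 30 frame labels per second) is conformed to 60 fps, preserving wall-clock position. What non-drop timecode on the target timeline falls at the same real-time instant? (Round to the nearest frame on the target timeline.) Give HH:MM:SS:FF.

00:49:18:43

Source frame index: (0×3600 + 49×60 + 15) × 30 + 23 = 88673.
Real time: 88673 / (30000/1001) = 88761673/30000 s.
Target frame: (88761673/30000) × (60) = 88761673/500 ≈ 177523.346 → 177523.
At 60 labels/s: frame 177523 → 00:49:18:43.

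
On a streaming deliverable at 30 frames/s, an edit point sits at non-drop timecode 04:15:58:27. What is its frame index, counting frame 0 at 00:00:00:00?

Total seconds to the label: (4 × 3600 + 15 × 60 + 58) = 15358.
Frame index = 15358 × 30 + 27 = 460767.

460767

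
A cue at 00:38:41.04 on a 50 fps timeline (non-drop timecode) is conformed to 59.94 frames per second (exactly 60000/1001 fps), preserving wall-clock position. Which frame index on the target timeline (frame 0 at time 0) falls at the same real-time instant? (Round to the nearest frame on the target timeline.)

Source frame index: (0×3600 + 38×60 + 41) × 50 + 4 = 116054.
Real time: 116054 / (50) = 58027/25 s.
Target frame: (58027/25) × (60000/1001) = 139264800/1001 ≈ 139125.674 → 139126.

frame 139126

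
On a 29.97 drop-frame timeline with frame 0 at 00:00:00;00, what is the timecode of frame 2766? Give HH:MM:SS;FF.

Each 10-minute DF block holds 10 × 60 × 30 − 9 × 2 = 17982 frames. 2766 ÷ 17982 → 0 full blocks, remainder 2766.
Within the partial block the first minute is 1800 frames and each further minute 1798, so 1 further minute boundary passed. Total skipped labels = 18 × 0 + 2 × 1 = 2.
Non-drop label index = 2766 + 2 = 2768; at 30 labels/s that is 00:01:32:08, i.e. DF 00:01:32;08.

00:01:32;08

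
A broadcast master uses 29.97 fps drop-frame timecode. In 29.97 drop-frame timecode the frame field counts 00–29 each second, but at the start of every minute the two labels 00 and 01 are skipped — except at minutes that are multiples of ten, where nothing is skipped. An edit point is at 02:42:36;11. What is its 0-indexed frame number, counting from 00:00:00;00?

292399

As if non-drop at 30 labels/s: (2 × 3600 + 42 × 60 + 36) × 30 + 11 = 292691.
Minute boundaries passed: 162; those not divisible by 10: 162 − 16 = 146; dropped labels = 2 × 146 = 292.
Actual frame index = 292691 − 292 = 292399.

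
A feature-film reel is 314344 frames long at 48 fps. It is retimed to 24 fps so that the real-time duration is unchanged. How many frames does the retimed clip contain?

Target frames = source frames × (target rate / source rate) = 314344 × (24)/(48) = 314344 × 1/2 = 157172.

157172 frames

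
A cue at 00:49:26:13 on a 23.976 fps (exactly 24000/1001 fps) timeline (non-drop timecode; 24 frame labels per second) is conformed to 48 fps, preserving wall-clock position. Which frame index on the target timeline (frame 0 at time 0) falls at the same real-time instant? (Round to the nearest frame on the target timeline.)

Source frame index: (0×3600 + 49×60 + 26) × 24 + 13 = 71197.
Real time: 71197 / (24000/1001) = 71268197/24000 s.
Target frame: (71268197/24000) × (48) = 71268197/500 ≈ 142536.394 → 142536.

frame 142536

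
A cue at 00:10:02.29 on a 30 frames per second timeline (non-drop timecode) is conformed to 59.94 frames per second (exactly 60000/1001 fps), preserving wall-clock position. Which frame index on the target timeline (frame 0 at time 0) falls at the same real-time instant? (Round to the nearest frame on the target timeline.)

frame 36142

Source frame index: (0×3600 + 10×60 + 2) × 30 + 29 = 18089.
Real time: 18089 / (30) = 18089/30 s.
Target frame: (18089/30) × (60000/1001) = 36178000/1001 ≈ 36141.858 → 36142.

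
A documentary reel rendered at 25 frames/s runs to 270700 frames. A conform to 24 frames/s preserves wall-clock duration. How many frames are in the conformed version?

259872 frames

Target frames = source frames × (target rate / source rate) = 270700 × (24)/(25) = 270700 × 24/25 = 259872.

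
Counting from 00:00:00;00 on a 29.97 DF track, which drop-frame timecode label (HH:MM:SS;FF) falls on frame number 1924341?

Ten DF minutes hold 17982 frames, so frame 1924341 lies in block 107 (frames 1924074–1942055) with 267 frames into that block.
The block's first minute is 1800 frames and the rest 1798 each; 267 frames reaches minute 0, so 107 × 18 + 0 × 2 = 1926 labels have been skipped so far.
Adding those back, label number 1924341 + 1926 = 1926267 at 30 labels/s is 64208 s + 27 f = 17 h 50 min 8 s frame 27, i.e. 17:50:08;27.

17:50:08;27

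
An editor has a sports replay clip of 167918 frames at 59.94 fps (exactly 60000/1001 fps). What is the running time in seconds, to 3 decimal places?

Running time = 167918 × 1001/60000 = 84042959/30000 s ≈ 2801.432 s.

2801.432 seconds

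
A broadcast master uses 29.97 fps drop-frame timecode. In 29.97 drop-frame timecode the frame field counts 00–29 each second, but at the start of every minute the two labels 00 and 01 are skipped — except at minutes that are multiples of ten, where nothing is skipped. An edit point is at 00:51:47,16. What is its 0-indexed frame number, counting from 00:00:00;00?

Complete 10-minute blocks: 5, each 17982 frames → 89910.
Remaining 1 whole minute in the current block: 1800 + 0 × 1798 = 1800 frames.
Within the current minute: 47 × 30 + 16 − 2 = 1424 (labels ;00/;01 skipped at this minute). Total = 89910 + 1800 + 1424 = 93134.

93134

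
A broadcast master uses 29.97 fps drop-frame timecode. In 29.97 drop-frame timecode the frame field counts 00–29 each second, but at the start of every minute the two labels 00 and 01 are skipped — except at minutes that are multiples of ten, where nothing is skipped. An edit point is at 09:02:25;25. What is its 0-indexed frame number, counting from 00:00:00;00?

975399

As if non-drop at 30 labels/s: (9 × 3600 + 2 × 60 + 25) × 30 + 25 = 976375.
Minute boundaries passed: 542; those not divisible by 10: 542 − 54 = 488; dropped labels = 2 × 488 = 976.
Actual frame index = 976375 − 976 = 975399.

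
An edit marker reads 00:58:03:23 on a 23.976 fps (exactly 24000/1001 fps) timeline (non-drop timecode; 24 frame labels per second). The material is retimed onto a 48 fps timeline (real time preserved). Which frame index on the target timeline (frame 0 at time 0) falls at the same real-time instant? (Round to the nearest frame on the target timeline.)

frame 167397

Source frame index: (0×3600 + 58×60 + 3) × 24 + 23 = 83615.
Real time: 83615 / (24000/1001) = 16739723/4800 s.
Target frame: (16739723/4800) × (48) = 16739723/100 ≈ 167397.230 → 167397.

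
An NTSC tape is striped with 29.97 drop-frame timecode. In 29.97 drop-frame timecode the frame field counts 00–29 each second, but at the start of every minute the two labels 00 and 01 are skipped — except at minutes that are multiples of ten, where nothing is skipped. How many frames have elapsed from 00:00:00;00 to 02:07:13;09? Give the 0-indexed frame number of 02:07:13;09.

228769

Complete 10-minute blocks: 12, each 17982 frames → 215784.
Remaining 7 whole minutes in the current block: 1800 + 6 × 1798 = 12588 frames.
Within the current minute: 13 × 30 + 9 − 2 = 397 (labels ;00/;01 skipped at this minute). Total = 215784 + 12588 + 397 = 228769.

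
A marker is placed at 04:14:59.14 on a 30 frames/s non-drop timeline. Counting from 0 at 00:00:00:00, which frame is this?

Total seconds to the label: (4 × 3600 + 14 × 60 + 59) = 15299.
Frame index = 15299 × 30 + 14 = 458984.

frame 458984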